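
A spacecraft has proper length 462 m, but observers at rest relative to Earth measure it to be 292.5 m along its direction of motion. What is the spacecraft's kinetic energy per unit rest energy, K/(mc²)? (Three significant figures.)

0.579

Length contraction gives γ = L₀/L = 462/292.5 = 1.57949.
K/(mc²) = γ − 1 = 1.57949 − 1 = 0.579.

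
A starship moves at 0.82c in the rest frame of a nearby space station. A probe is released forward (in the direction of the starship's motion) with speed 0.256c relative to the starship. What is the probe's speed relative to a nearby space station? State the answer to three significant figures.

0.889c

Relativistic velocity addition: u = (u' + v)/(1 + u'v/c²), with u' = 0.256c and v = 0.82c.
Numerator: 0.256 + 0.82 = 1.076. Denominator: 1 + (0.256)(0.82) = 1.20992.
u = 1.076/1.20992 = 0.88931, so the speed is 0.889c.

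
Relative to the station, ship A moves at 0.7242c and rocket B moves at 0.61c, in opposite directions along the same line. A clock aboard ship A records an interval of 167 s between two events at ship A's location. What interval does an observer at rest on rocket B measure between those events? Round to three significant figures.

441 s

Speed of ship A in rocket B's frame: u = (v_A + v_B)/(1 + v_A v_B/c²) = (0.7242 + 0.61)/(1 + 0.7242×0.61) = 1.3342/1.441762 = 0.9254; |u| = 0.9254c.
γ for this relative speed: γ = 1/√(1 − 0.856365) = 2.6386.
The clock on ship A records proper time, so rocket B measures Δt = γΔτ = 2.6386 × 167 = 441 s.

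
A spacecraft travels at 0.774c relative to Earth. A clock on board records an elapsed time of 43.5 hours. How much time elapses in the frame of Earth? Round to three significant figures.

68.7 hours

With β = 0.774, γ = 1/√(1 − 0.774²) = 1/√0.400924 = 1.5793.
The onboard clock measures proper time, so the interval in the rest frame of Earth is dilated: Δt = γ·Δτ = 1.5793 × 43.5 hours = 68.7 hours.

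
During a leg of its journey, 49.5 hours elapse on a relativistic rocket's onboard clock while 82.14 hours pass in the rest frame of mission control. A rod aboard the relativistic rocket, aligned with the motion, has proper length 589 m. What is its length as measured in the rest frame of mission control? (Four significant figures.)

354.9 m

γ = Δt/Δτ = 82.14/49.5 = 1.65939.
L = L₀/γ = 589/1.65939 = 354.9 m.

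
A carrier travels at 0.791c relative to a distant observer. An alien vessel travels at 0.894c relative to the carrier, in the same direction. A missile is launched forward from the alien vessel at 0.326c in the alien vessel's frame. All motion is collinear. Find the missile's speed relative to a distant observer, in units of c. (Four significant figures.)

0.9934c

First combine the missile and alien vessel (S''→S'): u₁ = (0.326 + 0.894)/(1 + 0.326×0.894) = 1.22/1.291444 = 0.94468.
Then combine with the carrier (S'→S): u = (0.94468 + 0.791)/(1 + 0.94468×0.791) = 1.73568/1.74724188 = 0.99338.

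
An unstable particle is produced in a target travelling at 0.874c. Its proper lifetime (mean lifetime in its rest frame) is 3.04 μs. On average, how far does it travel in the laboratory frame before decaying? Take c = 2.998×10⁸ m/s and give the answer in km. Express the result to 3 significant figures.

1.64 km

γ = 1/√(1 − β²) = 1/√(1 − 0.763876) = 1/√0.236124 = 1/0.485926 = 2.0579.
Lab-frame lifetime: Δt = γτ = 2.0579 × 3.04 μs = 6.256 μs.
Distance: d = vΔt = 0.874 × 2.998×10⁸ m/s × 6.2560×10^-6 s = 1640 m = 1.64 km.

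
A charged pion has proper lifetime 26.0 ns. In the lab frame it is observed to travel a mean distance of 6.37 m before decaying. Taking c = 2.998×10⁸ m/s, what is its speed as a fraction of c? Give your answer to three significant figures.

0.633c

Lab distance = (lab lifetime)·v = γτ·βc, so βγ = d/(cτ) = 6.370/(2.998×10⁸ × 2.600×10^-8) = 0.81721.
With βγ = 0.81721: γ² = 1 + (βγ)² = 1.667832, and β = (βγ)/γ = 0.81721/1.29145 = 0.633.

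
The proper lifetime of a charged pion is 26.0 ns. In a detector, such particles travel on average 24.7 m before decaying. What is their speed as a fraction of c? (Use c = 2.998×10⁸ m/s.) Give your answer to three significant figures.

0.954c

Lab distance = (lab lifetime)·v = γτ·βc, so βγ = d/(cτ) = 24.70/(2.998×10⁸ × 2.600×10^-8) = 3.1688.
With βγ = 3.1688: γ² = 1 + (βγ)² = 11.0413, and β = (βγ)/γ = 3.1688/3.32285 = 0.954.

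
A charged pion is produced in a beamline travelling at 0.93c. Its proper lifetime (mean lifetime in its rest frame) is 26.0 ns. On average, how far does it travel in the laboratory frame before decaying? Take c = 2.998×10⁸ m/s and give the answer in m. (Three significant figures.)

19.7 m

With β = 0.93, γ = 1/√(1 − 0.93²) = 1/√0.1351 = 2.7206.
Lab-frame lifetime: Δt = γτ = 2.7206 × 26.0 ns = 70.736 ns.
Distance: d = vΔt = 0.93 × 2.998×10⁸ m/s × 7.0736×10^-8 s = 19.7 m.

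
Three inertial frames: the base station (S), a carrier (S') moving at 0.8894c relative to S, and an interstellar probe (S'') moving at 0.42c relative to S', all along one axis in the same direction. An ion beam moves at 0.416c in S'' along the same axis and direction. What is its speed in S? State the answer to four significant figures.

Compose velocities in two stages. Stage 1 (into S'): u₁ = (0.416+0.42)/(1+0.416×0.42) = 0.71166.
Stage 2 (into S): u = (0.71166+0.8894)/(1+0.71166×0.8894) = 0.98047, so the speed is 0.9805c.

0.9805c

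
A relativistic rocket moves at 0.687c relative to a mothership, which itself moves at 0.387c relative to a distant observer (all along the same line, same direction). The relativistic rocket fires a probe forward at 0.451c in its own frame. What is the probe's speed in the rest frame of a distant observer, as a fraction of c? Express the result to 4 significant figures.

Compose velocities in two stages. Stage 1 (into S'): u₁ = (0.451+0.687)/(1+0.451×0.687) = 0.86881.
Stage 2 (into S): u = (0.86881+0.387)/(1+0.86881×0.387) = 0.93982, so the speed is 0.9398c.

0.9398c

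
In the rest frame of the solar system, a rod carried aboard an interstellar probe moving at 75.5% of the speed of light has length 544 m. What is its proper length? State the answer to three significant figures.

With β = 0.755, γ = 1/√(1 − 0.755²) = 1/√0.429975 = 1.525.
Proper length: L₀ = γ·L = 1.525 × 544 = 830 m.

830 m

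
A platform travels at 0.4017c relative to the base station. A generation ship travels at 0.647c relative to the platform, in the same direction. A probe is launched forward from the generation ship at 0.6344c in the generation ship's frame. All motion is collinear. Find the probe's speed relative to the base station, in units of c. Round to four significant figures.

Compose velocities in two stages. Stage 1 (into S'): u₁ = (0.6344+0.647)/(1+0.6344×0.647) = 0.9085.
Stage 2 (into S): u = (0.9085+0.4017)/(1+0.9085×0.4017) = 0.95989, so the speed is 0.9599c.

0.9599c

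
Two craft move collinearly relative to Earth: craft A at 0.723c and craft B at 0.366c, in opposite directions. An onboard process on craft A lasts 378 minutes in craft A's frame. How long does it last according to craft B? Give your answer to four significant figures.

The velocity of craft A relative to craft B is (0.723 + 0.366)c / (1 + 0.723×0.366) = 0.86113c; relative speed 0.86113c.
γ for this relative speed: γ = 1/√(1 − 0.741545) = 1.967.
Craft A's interval is proper; time dilation gives Δt_B = γΔτ = 1.967 × 378 minutes = 743.5 minutes.

743.5 minutes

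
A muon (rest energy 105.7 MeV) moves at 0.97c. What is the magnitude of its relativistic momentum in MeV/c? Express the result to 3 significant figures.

422 MeV/c

γ = 1/√(1 − β²) = 1/√(1 − 0.9409) = 1/√0.0591 = 4.1135.
Momentum: p = γβ·mc = 4.1135 × 0.97 × 105.7 MeV/c = 422 MeV/c.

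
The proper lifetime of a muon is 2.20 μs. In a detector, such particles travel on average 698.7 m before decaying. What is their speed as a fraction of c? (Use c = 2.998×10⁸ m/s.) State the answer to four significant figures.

Let x = d/(cτ) = 698.7 m / (2.998×10⁸ m/s × 2.200×10^-6 s) = 1.0593. Since d = βγcτ, x = βγ = β/√(1−β²).
Solving: β² = x²/(1+x²) = 1.12212/2.12212 = 0.528773, so β = 0.7272.

0.7272c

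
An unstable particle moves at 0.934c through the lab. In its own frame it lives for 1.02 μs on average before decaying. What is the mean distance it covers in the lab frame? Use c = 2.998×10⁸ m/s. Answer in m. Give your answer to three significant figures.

γ = 1/√(1 − β²) = 1/√(1 − 0.872356) = 1/√0.127644 = 1/0.357273 = 2.799.
Lab-frame lifetime: Δt = γτ = 2.799 × 1.02 μs = 2.855 μs.
Distance: d = vΔt = 0.934 × 2.998×10⁸ m/s × 2.8550×10^-6 s = 799 m.

799 m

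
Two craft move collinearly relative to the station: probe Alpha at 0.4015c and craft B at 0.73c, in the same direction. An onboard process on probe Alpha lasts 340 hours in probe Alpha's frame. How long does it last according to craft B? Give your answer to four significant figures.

384.0 hours

Transform probe Alpha's velocity into craft B's frame: (0.4015 − 0.73)/(1 − 0.4015·0.73) = −0.3285/0.706905, so the relative speed is 0.4647c.
At |u| = 0.4647c, γ = (1 − 0.215946)^(−1/2) = 1.1293.
Probe Alpha's interval is proper; time dilation gives Δt_B = γΔτ = 1.1293 × 340 hours = 384.0 hours.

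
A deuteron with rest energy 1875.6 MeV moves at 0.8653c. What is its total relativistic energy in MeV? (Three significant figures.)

β² = 0.74874409, so γ = 1/√0.25125591 = 1.995.
Total energy: E = γmc² = 1.995 × 1875.6 MeV = 3740 MeV.

3740 MeV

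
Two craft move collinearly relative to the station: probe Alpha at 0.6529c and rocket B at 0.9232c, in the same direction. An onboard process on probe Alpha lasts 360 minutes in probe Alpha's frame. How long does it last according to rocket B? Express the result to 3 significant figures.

Speed of probe Alpha in rocket B's frame: u = (v_A − v_B)/(1 − v_A v_B/c²) = (0.6529 − 0.9232)/(1 − 0.6529×0.9232) = −0.2703/0.39724272 = −0.68044; |u| = 0.68044c.
γ for this relative speed: γ = 1/√(1 − 0.462999) = 1.3646.
The clock on probe Alpha records proper time, so rocket B measures Δt = γΔτ = 1.3646 × 360 = 491 minutes.

491 minutes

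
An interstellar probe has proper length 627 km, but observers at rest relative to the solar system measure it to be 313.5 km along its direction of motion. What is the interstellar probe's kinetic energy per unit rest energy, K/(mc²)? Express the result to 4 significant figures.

From L = L₀/γ: γ = 627/313.5 = 2.
K/(mc²) = γ − 1 = 2 − 1 = 1.000.

1.000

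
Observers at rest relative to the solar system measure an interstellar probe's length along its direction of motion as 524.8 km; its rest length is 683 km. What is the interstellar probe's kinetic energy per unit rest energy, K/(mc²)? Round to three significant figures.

0.301

Length contraction gives γ = L₀/L = 683/524.8 = 1.30145.
Since K = (γ−1)mc², K/(mc²) = 1.30145 − 1 = 0.301.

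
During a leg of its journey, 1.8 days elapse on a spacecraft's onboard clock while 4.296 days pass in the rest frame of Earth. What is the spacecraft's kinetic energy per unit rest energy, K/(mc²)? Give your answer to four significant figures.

1.387

The time-dilation ratio gives γ = 4.296/1.8 = 2.38667.
Since K = (γ−1)mc², K/(mc²) = 2.38667 − 1 = 1.387.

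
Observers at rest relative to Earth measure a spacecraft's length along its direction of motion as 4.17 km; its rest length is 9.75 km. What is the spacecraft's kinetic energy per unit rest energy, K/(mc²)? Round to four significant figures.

1.338

From L = L₀/γ: γ = 9.75/4.17 = 2.33813.
Since K = (γ−1)mc², K/(mc²) = 2.33813 − 1 = 1.338.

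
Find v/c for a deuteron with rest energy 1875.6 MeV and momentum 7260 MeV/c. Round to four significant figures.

0.9682

βγ = pc/(mc²) = 7260/1875.6 = 3.8708.
Since γ² = 1 + (βγ)² = 15.9831, γ = √15.9831 = 3.99789, and β = (βγ)/γ = 3.8708/3.99789 = 0.9682.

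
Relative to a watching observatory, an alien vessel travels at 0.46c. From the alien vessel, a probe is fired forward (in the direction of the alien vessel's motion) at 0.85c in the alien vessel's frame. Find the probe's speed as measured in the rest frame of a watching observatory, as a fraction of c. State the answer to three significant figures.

0.942c

In units of c, u = (u' + v)/(1 + u'v) with u' = 0.85 and v = 0.46.
Numerator: 0.85 + 0.46 = 1.31. Denominator: 1 + (0.85)(0.46) = 1.391.
u = 1.31/1.391 = 0.94177, so the speed is 0.942c.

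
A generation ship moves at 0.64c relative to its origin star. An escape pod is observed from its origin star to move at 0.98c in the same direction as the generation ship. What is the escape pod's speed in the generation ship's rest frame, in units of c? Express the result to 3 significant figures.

0.912c

Transform to the generation ship's frame: u' = (u − v)/(1 − uv/c²).
u' = (0.98 − 0.64)/(1 − 0.98×0.64) = 0.34/0.3728 = 0.91202.
Speed in the generation ship's frame: 0.912c (in the same direction).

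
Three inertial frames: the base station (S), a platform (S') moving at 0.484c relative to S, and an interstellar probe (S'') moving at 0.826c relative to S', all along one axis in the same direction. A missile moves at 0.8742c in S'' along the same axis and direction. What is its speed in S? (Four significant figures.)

0.9956c

Apply u = (u'+v)/(1+u'v) twice. Missile in the platform frame: (0.8742+0.826)/(1+0.8742·0.826) = 1.7002/1.7220892 = 0.98729c.
That velocity, transformed to the rest frame of the base station: (0.98729+0.484)/(1+0.98729·0.484) = 1.47129/1.47784836 = 0.99556c.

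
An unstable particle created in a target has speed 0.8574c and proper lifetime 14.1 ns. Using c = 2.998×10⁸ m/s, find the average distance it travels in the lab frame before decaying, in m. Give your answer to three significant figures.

γ = 1/√(1 − β²) = 1/√(1 − 0.73513476) = 1/√0.26486524 = 1/0.514651 = 1.9431.
Lab-frame lifetime: Δt = γτ = 1.9431 × 14.1 ns = 27.398 ns.
Distance: d = vΔt = 0.8574 × 2.998×10⁸ m/s × 2.7398×10^-8 s = 7.04 m.

7.04 m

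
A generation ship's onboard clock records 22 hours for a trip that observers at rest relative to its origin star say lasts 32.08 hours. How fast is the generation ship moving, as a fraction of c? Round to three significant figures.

0.728c

γ = Δt/Δτ = 32.08/22 = 1.4582.
β = √(1 − 1/γ²) = √(1 − 0.47029) = √0.52971 = 0.728.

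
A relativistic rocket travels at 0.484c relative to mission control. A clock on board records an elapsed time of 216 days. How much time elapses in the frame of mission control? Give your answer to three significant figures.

247 days

γ = 1/√(1 − β²) = 1/√(1 − 0.234256) = 1/√0.765744 = 1/0.875068 = 1.1428.
Time dilation: Δt = γ·Δτ = 1.1428 × 216 = 247 days.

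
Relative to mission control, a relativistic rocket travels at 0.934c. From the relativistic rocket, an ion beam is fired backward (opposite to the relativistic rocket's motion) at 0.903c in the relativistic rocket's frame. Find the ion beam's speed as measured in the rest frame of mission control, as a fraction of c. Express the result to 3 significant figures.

0.198c

In units of c, u = (u' + v)/(1 + u'v) with u' = −0.903 and v = 0.934.
Numerator: −0.903 + 0.934 = 0.031. Denominator: 1 + (−0.903)(0.934) = 0.156598.
u = 0.031/0.156598 = 0.19796, so the speed is 0.198c.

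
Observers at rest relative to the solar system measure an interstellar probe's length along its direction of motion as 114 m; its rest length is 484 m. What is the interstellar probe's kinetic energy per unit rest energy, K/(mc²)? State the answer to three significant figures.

3.25

γ = L₀/L = 484/114 = 4.24561.
K/(mc²) = γ − 1 = 4.24561 − 1 = 3.25.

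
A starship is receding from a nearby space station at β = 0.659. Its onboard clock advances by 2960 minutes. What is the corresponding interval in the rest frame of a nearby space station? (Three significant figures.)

γ = 1/√(1 − β²) = 1/√(1 − 0.434281) = 1/√0.565719 = 1/0.752143 = 1.3295.
The onboard clock measures proper time, so the interval in the rest frame of a nearby space station is dilated: Δt = γ·Δτ = 1.3295 × 2960 minutes = 3940 minutes.

3940 minutes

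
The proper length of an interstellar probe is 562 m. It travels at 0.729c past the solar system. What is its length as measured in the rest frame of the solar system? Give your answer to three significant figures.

With β = 0.729, γ = 1/√(1 − 0.729²) = 1/√0.468559 = 1.4609.
Along the direction of motion the measured length is L₀/γ = 562/1.4609 = 385 m.

385 m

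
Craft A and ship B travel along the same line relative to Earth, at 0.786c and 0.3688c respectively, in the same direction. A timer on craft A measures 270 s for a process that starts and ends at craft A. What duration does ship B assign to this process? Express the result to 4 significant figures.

333.7 s

The velocity of craft A relative to ship B is (0.786 − 0.3688)c / (1 − 0.786×0.3688) = 0.5875c; relative speed 0.5875c.
γ for this relative speed: γ = 1/√(1 − 0.345156) = 1.2358.
Craft A's interval is proper; time dilation gives Δt_B = γΔτ = 1.2358 × 270 s = 333.7 s.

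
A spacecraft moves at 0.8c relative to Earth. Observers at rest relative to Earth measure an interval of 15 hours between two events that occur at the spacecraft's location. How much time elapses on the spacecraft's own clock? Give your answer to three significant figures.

With β = 0.8, γ = 1/√(1 − 0.8²) = 1/√0.36 = 1.6667.
The moving clock records proper time: Δτ = Δt/γ = 15/1.6667 = 9.00 hours.

9.00 hours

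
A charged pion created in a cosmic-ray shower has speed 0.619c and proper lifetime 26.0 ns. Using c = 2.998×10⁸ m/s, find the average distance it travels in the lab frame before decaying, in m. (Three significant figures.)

6.14 m

With β = 0.619, γ = 1/√(1 − 0.619²) = 1/√0.616839 = 1.2733.
Lab-frame lifetime: Δt = γτ = 1.2733 × 26.0 ns = 33.106 ns.
Distance: d = vΔt = 0.619 × 2.998×10⁸ m/s × 3.3106×10^-8 s = 6.14 m.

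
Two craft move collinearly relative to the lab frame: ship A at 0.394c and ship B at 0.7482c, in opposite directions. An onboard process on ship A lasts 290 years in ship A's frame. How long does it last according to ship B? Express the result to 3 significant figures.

The velocity of ship A relative to ship B is (0.394 + 0.7482)c / (1 + 0.394×0.7482) = 0.88215c; relative speed 0.88215c.
At |u| = 0.88215c, γ = (1 − 0.778189)^(−1/2) = 2.1233.
Ship A's interval is proper; time dilation gives Δt_B = γΔτ = 2.1233 × 290 years = 616 years.

616 years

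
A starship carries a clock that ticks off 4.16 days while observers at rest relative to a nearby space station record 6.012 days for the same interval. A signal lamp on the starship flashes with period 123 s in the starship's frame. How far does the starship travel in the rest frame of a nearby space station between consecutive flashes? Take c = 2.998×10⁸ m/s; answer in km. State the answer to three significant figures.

From Δt = γΔτ: γ = 6.012/4.16 = 1.44519.
β = √(1 − 1/γ²) = 0.72194. Lab-frame period = γτ = 1.44519×123 s = 177.76 s. Distance = βc × γτ = 0.72194 × 2.998×10⁸ m/s × 177.76 s = 3.8474×10^10 m = 3.85×10^7 km.

3.85×10^7 km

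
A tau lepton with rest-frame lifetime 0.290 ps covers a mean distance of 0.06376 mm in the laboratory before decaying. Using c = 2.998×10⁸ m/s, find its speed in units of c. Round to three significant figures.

0.591c

Lab distance = (lab lifetime)·v = γτ·βc, so βγ = d/(cτ) = 6.376×10^-5/(2.998×10⁸ × 2.900×10^-13) = 0.73336.
With βγ = 0.73336: γ² = 1 + (βγ)² = 1.537817, and β = (βγ)/γ = 0.73336/1.24009 = 0.591.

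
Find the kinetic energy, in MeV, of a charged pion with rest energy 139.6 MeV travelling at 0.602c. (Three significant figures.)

β² = 0.362404, so γ = 1/√0.637596 = 1.25235.
Kinetic energy: K = (γ − 1)mc² = (1.25235 − 1) × 139.6 MeV = 0.25235 × 139.6 = 35.2 MeV.

35.2 MeV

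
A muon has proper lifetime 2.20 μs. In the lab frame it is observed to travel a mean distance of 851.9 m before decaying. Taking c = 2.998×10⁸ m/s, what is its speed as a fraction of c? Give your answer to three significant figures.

0.791c

Lab distance = (lab lifetime)·v = γτ·βc, so βγ = d/(cτ) = 851.9/(2.998×10⁸ × 2.200×10^-6) = 1.2916.
With βγ = 1.2916: γ² = 1 + (βγ)² = 2.66823, and β = (βγ)/γ = 1.2916/1.63347 = 0.791.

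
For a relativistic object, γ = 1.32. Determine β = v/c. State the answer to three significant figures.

0.653

β = √(1 − 1/γ²) = √(1 − 1/1.7424) = √0.426079 = 0.653.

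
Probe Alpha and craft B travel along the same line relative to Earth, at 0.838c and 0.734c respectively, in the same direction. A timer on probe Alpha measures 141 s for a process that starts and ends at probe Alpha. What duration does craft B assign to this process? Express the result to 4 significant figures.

The velocity of probe Alpha relative to craft B is (0.838 − 0.734)c / (1 − 0.838×0.734) = 0.27019c; relative speed 0.27019c.
γ for this relative speed: γ = 1/√(1 − 0.0730026) = 1.0386.
Probe Alpha's interval is proper; time dilation gives Δt_B = γΔτ = 1.0386 × 141 s = 146.4 s.

146.4 s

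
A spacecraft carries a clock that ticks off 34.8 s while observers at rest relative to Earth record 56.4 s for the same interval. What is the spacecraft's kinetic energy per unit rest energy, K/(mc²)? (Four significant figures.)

The time-dilation ratio gives γ = 56.4/34.8 = 1.62069.
Since K = (γ−1)mc², K/(mc²) = 1.62069 − 1 = 0.6207.

0.6207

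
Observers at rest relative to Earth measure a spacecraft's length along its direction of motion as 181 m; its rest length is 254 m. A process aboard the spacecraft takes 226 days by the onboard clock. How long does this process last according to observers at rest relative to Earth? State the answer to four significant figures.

γ = L₀/L = 254/181 = 1.40331.
Δt = γΔτ = 1.40331 × 226 = 317.1 days.

317.1 days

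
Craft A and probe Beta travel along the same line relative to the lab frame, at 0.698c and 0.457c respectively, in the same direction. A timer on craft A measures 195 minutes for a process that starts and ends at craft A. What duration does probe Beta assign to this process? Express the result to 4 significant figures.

208.5 minutes

Speed of craft A in probe Beta's frame: u = (v_A − v_B)/(1 − v_A v_B/c²) = (0.698 − 0.457)/(1 − 0.698×0.457) = 0.241/0.681014 = 0.35388; |u| = 0.35388c.
At |u| = 0.35388c, γ = (1 − 0.125231)^(−1/2) = 1.0692.
The clock on craft A records proper time, so probe Beta measures Δt = γΔτ = 1.0692 × 195 = 208.5 minutes.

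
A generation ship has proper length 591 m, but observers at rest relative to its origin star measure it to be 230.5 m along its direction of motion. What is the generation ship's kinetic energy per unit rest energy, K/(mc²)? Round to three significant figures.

1.56

Length contraction gives γ = L₀/L = 591/230.5 = 2.56399.
K/(mc²) = γ − 1 = 2.56399 − 1 = 1.56.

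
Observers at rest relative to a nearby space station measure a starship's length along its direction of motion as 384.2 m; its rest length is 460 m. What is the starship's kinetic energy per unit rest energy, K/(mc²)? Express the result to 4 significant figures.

Length contraction gives γ = L₀/L = 460/384.2 = 1.19729.
Since K = (γ−1)mc², K/(mc²) = 1.19729 − 1 = 0.1973.

0.1973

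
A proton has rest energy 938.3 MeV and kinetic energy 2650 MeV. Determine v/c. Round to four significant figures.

K = (γ−1)mc², so γ = 1 + 2650/938.3 = 3.8243.
Then v/c = √(1 − γ⁻²) = √(1 − 0.0683748) = √0.9316252 = 0.9652.

0.9652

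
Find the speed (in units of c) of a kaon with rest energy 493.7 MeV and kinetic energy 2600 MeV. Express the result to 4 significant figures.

γ = 1 + K/(mc²) = 1 + 2600/493.7 = 6.2664.
β = √(1 − 1/γ²) = √(1 − 0.0254662) = √0.9745338 = 0.9872.

0.9872c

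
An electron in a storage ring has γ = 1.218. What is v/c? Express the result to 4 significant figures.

0.5709

β = √(1 − 1/γ²) = √(1 − 1/1.483524) = √0.325929 = 0.5709.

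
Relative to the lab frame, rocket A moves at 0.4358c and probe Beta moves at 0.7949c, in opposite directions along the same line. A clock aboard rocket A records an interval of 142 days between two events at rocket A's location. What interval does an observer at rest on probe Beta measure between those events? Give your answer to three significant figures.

350 days

The velocity of rocket A relative to probe Beta is (0.4358 + 0.7949)c / (1 + 0.4358×0.7949) = 0.91406c; relative speed 0.91406c.
At |u| = 0.91406c, γ = (1 − 0.835506)^(−1/2) = 2.4656.
Rocket A's interval is proper; time dilation gives Δt_B = γΔτ = 2.4656 × 142 days = 350 days.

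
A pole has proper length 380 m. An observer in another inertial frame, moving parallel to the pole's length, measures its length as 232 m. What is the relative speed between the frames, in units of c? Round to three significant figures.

0.792c

Length contraction gives γ = L₀/L = 380/232 = 1.6379.
β = √(1 − 1/γ²) = √0.627243 = 0.792.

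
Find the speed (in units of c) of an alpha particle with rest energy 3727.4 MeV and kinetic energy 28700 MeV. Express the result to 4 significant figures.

γ = 1 + K/(mc²) = 1 + 28700/3727.4 = 8.6997.
β = √(1 − 1/γ²) = √(1 − 0.0132127) = √0.9867873 = 0.9934.

0.9934c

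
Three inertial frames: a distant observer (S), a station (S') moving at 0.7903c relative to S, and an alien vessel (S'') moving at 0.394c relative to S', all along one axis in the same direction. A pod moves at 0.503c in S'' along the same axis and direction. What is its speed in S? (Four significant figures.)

0.9669c

First combine the pod and alien vessel (S''→S'): u₁ = (0.503 + 0.394)/(1 + 0.503×0.394) = 0.897/1.198182 = 0.74863.
Then combine with the station (S'→S): u = (0.74863 + 0.7903)/(1 + 0.74863×0.7903) = 1.53893/1.591642289 = 0.96688.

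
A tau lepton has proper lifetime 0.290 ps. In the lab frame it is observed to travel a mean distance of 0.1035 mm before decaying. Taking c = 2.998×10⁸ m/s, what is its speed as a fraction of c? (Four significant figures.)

0.7657c

d = βγcτ ⇒ βγ = d/(cτ) = 1.035×10^-4 m / (8.6942×10^-5 m) = 1.1904.
β = (βγ)/√(1+(βγ)²) = 1.1904/√2.41705 = 0.7657.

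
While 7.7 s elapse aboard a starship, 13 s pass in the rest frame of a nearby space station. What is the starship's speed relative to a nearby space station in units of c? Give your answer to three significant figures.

0.806c

γ = Δt/Δτ = 13/7.7 = 1.6883.
β = √(1 − 1/γ²) = √(1 − 0.350833) = √0.649167 = 0.806.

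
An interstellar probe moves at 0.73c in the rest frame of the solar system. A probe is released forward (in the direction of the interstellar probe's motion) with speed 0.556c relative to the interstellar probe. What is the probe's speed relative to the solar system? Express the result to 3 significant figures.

Relativistic velocity addition: u = (u' + v)/(1 + u'v/c²), with u' = 0.556c and v = 0.73c.
Numerator: 0.556 + 0.73 = 1.286. Denominator: 1 + (0.556)(0.73) = 1.40588.
u = 1.286/1.40588 = 0.91473, so the speed is 0.915c.

0.915c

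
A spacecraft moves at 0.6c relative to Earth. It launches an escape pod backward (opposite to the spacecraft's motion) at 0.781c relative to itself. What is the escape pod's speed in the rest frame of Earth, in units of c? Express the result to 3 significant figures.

0.341c

Relativistic velocity addition: u = (u' + v)/(1 + u'v/c²), with u' = −0.781c and v = 0.6c.
Numerator: −0.781 + 0.6 = −0.181. Denominator: 1 + (−0.781)(0.6) = 0.5314.
u = −0.181/0.5314 = −0.34061, so the speed is 0.341c.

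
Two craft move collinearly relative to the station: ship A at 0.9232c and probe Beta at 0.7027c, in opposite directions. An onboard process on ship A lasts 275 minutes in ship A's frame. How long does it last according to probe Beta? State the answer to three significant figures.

1660 minutes

The velocity of ship A relative to probe Beta is (0.9232 + 0.7027)c / (1 + 0.9232×0.7027) = 0.98615c; relative speed 0.98615c.
At |u| = 0.98615c, γ = (1 − 0.972492)^(−1/2) = 6.0293.
The clock on ship A records proper time, so probe Beta measures Δt = γΔτ = 6.0293 × 275 = 1660 minutes.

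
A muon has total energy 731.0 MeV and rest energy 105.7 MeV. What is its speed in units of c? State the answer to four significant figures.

γ = E/(mc²) = 731.0/105.7 = 6.9158.
β = √(1 − 1/γ²) = √(1 − 0.0209081) = √0.9790919 = 0.9895.

0.9895c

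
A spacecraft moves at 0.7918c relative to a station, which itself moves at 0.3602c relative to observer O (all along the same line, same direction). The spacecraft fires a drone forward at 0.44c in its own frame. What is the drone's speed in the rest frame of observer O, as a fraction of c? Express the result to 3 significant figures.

0.958c

Compose velocities in two stages. Stage 1 (into S'): u₁ = (0.44+0.7918)/(1+0.44×0.7918) = 0.91353.
Stage 2 (into S): u = (0.91353+0.3602)/(1+0.91353×0.3602) = 0.95837, so the speed is 0.958c.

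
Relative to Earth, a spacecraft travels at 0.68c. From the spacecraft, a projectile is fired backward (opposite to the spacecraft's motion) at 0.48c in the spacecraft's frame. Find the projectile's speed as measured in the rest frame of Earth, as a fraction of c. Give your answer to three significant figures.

0.297c

Relativistic velocity addition: u = (u' + v)/(1 + u'v/c²), with u' = −0.48c and v = 0.68c.
Numerator: −0.48 + 0.68 = 0.2. Denominator: 1 + (−0.48)(0.68) = 0.6736.
u = 0.2/0.6736 = 0.29691, so the speed is 0.297c.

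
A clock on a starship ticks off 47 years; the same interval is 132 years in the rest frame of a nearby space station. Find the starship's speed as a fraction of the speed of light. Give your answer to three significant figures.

0.934c

γ = Δt/Δτ = 132/47 = 2.8085.
β = √(1 − 1/γ²) = √(1 − 0.12678) = √0.87322 = 0.934.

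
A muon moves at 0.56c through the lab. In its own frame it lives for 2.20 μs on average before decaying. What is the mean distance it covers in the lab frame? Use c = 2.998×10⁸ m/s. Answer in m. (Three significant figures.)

446 m

With β = 0.56, γ = 1/√(1 − 0.56²) = 1/√0.6864 = 1.207.
Lab-frame lifetime: Δt = γτ = 1.207 × 2.20 μs = 2.6554 μs.
Distance: d = vΔt = 0.56 × 2.998×10⁸ m/s × 2.6554×10^-6 s = 446 m.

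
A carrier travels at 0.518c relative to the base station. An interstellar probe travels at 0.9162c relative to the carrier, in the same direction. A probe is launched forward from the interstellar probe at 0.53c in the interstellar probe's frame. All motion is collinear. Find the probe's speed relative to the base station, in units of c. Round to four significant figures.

Compose velocities in two stages. Stage 1 (into S'): u₁ = (0.53+0.9162)/(1+0.53×0.9162) = 0.97349.
Stage 2 (into S): u = (0.97349+0.518)/(1+0.97349×0.518) = 0.99151, so the speed is 0.9915c.

0.9915c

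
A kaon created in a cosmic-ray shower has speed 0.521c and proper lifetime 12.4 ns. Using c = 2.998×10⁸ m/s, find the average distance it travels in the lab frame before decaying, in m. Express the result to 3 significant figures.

Lorentz factor: γ = (1 − 0.271441)^(−1/2) = 1.1716.
Lab-frame lifetime: Δt = γτ = 1.1716 × 12.4 ns = 14.528 ns.
Distance: d = vΔt = 0.521 × 2.998×10⁸ m/s × 1.4528×10^-8 s = 2.27 m.

2.27 m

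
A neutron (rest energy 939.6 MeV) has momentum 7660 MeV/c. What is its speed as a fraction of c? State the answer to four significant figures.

0.9926c

βγ = pc/(mc²) = 7660/939.6 = 8.1524.
Since γ² = 1 + (βγ)² = 67.4616, γ = √67.4616 = 8.2135, and β = (βγ)/γ = 8.1524/8.2135 = 0.9926.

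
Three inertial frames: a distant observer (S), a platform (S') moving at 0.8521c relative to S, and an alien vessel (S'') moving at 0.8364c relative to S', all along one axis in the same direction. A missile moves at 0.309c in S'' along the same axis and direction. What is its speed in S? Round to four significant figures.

Apply u = (u'+v)/(1+u'v) twice. Missile in the platform frame: (0.309+0.8364)/(1+0.309·0.8364) = 1.1454/1.2584476 = 0.91017c.
That velocity, transformed to the rest frame of a distant observer: (0.91017+0.8521)/(1+0.91017·0.8521) = 1.76227/1.775555857 = 0.99252c.

0.9925c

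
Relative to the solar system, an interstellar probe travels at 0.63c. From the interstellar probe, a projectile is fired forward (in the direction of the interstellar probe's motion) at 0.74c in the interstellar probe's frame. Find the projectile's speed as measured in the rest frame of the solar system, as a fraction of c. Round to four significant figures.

Relativistic velocity addition: u = (u' + v)/(1 + u'v/c²), with u' = 0.74c and v = 0.63c.
Numerator: 0.74 + 0.63 = 1.37. Denominator: 1 + (0.74)(0.63) = 1.4662.
u = 1.37/1.4662 = 0.93439, so the speed is 0.9344c.

0.9344c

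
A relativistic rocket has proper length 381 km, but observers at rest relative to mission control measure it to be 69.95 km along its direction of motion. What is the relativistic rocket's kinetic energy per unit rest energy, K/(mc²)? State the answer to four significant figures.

Length contraction gives γ = L₀/L = 381/69.95 = 5.44675.
K/(mc²) = γ − 1 = 5.44675 − 1 = 4.447.

4.447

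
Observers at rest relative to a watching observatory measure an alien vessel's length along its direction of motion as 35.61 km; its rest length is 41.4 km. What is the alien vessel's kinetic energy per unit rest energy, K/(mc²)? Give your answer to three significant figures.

0.163

From L = L₀/γ: γ = 41.4/35.61 = 1.16259.
Since K = (γ−1)mc², K/(mc²) = 1.16259 − 1 = 0.163.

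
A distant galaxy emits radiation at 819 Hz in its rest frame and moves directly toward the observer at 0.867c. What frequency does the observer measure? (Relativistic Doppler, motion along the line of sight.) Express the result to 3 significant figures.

Relativistic Doppler (source moving toward): f_obs = f_src · √((1+β)/(1−β)).
With β = 0.867: factor = √(1.867/0.133) = 3.7467.
f_obs = 819 × 3.7467 = 3070 Hz.

3070 Hz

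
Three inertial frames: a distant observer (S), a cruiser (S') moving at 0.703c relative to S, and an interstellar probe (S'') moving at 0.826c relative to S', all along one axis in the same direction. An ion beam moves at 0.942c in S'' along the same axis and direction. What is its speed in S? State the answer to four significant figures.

First combine the ion beam and interstellar probe (S''→S'): u₁ = (0.942 + 0.826)/(1 + 0.942×0.826) = 1.768/1.778092 = 0.99432.
Then combine with the cruiser (S'→S): u = (0.99432 + 0.703)/(1 + 0.99432×0.703) = 1.69732/1.69900696 = 0.99901.

0.9990c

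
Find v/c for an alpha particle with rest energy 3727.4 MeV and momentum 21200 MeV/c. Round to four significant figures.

βγ = pc/(mc²) = 21200/3727.4 = 5.6876.
Since γ² = 1 + (βγ)² = 33.3488, γ = √33.3488 = 5.77484, and β = (βγ)/γ = 5.6876/5.77484 = 0.9849.

0.9849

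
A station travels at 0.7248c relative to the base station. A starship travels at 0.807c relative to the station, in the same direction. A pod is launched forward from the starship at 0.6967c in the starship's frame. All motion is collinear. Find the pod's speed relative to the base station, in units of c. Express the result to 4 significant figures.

Apply u = (u'+v)/(1+u'v) twice. Pod in the station frame: (0.6967+0.807)/(1+0.6967·0.807) = 1.5037/1.5622369 = 0.96253c.
That velocity, transformed to the rest frame of the base station: (0.96253+0.7248)/(1+0.96253·0.7248) = 1.68733/1.697641744 = 0.99393c.

0.9939c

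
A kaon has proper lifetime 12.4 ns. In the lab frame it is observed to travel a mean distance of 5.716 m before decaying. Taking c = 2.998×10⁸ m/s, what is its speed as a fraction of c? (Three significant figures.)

0.838c

Lab distance = (lab lifetime)·v = γτ·βc, so βγ = d/(cτ) = 5.716/(2.998×10⁸ × 1.240×10^-8) = 1.5376.
With βγ = 1.5376: γ² = 1 + (βγ)² = 3.36421, and β = (βγ)/γ = 1.5376/1.83418 = 0.838.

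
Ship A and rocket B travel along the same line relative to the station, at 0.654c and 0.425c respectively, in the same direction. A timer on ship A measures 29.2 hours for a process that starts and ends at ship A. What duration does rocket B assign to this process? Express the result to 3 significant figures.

30.8 hours

The velocity of ship A relative to rocket B is (0.654 − 0.425)c / (1 − 0.654×0.425) = 0.31715c; relative speed 0.31715c.
γ for this relative speed: γ = 1/√(1 − 0.100584) = 1.0544.
The clock on ship A records proper time, so rocket B measures Δt = γΔτ = 1.0544 × 29.2 = 30.8 hours.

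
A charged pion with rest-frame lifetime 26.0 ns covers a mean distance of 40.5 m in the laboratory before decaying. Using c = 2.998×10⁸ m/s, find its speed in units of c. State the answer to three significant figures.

Let x = d/(cτ) = 40.50 m / (2.998×10⁸ m/s × 2.600×10^-8 s) = 5.1958. Since d = βγcτ, x = βγ = β/√(1−β²).
Solving: β² = x²/(1+x²) = 26.9963/27.9963 = 0.964281, so β = 0.982.

0.982c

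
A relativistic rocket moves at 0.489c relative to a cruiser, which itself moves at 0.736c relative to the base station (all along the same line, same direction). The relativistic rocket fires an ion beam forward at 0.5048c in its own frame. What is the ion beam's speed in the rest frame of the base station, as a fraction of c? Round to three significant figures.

0.966c

Compose velocities in two stages. Stage 1 (into S'): u₁ = (0.5048+0.489)/(1+0.5048×0.489) = 0.79705.
Stage 2 (into S): u = (0.79705+0.736)/(1+0.79705×0.736) = 0.96623, so the speed is 0.966c.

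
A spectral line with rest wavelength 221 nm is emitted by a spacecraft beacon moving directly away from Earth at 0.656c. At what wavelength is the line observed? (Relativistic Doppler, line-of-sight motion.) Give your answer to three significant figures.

Relativistic Doppler for wavelength: λ_obs = λ_src · √((1+β)/(1−β)).
With β = 0.656: factor = √(1.656/0.344) = 2.1941.
λ_obs = 221 × 2.1941 = 485 nm.

485 nm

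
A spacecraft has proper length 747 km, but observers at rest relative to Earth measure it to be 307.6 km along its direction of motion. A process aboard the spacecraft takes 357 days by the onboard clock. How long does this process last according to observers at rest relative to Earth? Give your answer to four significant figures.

867.0 days

From L = L₀/γ: γ = 747/307.6 = 2.42848.
The same γ dilates the second interval: 2.42848 × 357 days = 867.0 days.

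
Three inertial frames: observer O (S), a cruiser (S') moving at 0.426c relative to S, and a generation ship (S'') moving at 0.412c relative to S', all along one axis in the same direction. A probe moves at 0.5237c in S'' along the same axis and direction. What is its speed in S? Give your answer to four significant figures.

Apply u = (u'+v)/(1+u'v) twice. Probe in the cruiser frame: (0.5237+0.412)/(1+0.5237·0.412) = 0.9357/1.2157644 = 0.76964c.
That velocity, transformed to the rest frame of observer O: (0.76964+0.426)/(1+0.76964·0.426) = 1.19564/1.32786664 = 0.90042c.

0.9004c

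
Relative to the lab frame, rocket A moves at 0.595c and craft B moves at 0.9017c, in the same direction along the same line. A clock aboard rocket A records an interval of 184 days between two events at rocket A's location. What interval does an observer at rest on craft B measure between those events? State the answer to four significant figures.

245.4 days

Speed of rocket A in craft B's frame: u = (v_A − v_B)/(1 − v_A v_B/c²) = (0.595 − 0.9017)/(1 − 0.595×0.9017) = −0.3067/0.4634885 = −0.66172; |u| = 0.66172c.
γ for this relative speed: γ = 1/√(1 − 0.437873) = 1.3338.
Rocket A's interval is proper; time dilation gives Δt_B = γΔτ = 1.3338 × 184 days = 245.4 days.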